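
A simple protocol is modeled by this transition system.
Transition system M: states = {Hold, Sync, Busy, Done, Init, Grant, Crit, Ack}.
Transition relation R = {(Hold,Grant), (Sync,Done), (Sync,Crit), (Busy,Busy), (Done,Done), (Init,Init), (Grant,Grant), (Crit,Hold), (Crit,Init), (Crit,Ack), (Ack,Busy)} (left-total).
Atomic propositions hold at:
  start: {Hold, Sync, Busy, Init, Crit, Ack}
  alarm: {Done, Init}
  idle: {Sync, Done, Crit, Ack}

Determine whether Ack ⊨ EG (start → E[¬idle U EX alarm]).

No

Sat(¬idle) = {Hold, Busy, Init, Grant}
Sat(EX alarm) = {s : some successor in {Done, Init}} = {Sync, Done, Init, Crit}
E[¬idle U EX alarm]: least fixpoint, start Z0 = Sat(EX alarm) = {Sync, Done, Init, Crit}, add states in Sat(¬idle) with some successor in Z. Already a fixed point.
Sat(E[¬idle U EX alarm]) = {Sync, Done, Init, Crit}
Sat(start → E[¬idle U EX alarm]) = {Sync, Done, Init, Grant, Crit}
EG (start → E[¬idle U EX alarm]): greatest fixpoint, start Z0 = {Sync, Done, Init, Grant, Crit}, keep only states in Sat with some successor in Z. Already a fixed point.
Sat(EG (start → E[¬idle U EX alarm])) = {Sync, Done, Init, Grant, Crit}
Ack ∉ Sat(EG (start → E[¬idle U EX alarm])) = {Sync, Done, Init, Grant, Crit}, so the formula does not hold at Ack.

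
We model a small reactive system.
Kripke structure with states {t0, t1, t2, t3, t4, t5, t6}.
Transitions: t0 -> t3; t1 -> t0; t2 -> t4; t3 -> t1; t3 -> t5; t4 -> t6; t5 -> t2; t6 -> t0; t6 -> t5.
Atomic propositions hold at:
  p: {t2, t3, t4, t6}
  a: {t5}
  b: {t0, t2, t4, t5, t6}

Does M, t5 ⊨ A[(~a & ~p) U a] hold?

Sat(~a) = {t0, t1, t2, t3, t4, t6}
Sat(~p) = {t0, t1, t5}
Sat(~a & ~p) = {t0, t1}
A[(~a & ~p) U a]: least fixpoint, start Z0 = Sat(a) = {t5}, add states in Sat(~a & ~p) with every successor in Z. Already a fixed point.
Sat(A[(~a & ~p) U a]) = {t5}
t5 ∈ Sat(A[(~a & ~p) U a]) = {t5}, so the formula holds at t5.

Yes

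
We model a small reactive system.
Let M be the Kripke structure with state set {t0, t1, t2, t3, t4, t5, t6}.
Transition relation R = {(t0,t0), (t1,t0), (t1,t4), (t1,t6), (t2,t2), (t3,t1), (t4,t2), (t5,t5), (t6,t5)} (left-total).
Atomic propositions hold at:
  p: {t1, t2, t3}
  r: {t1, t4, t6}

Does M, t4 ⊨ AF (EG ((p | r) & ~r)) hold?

Yes

Sat(p | r) = {t1, t2, t3, t4, t6}
Sat(~r) = {t0, t2, t3, t5}
Sat((p | r) & ~r) = {t2, t3}
EG ((p | r) & ~r): greatest fixpoint, start Z0 = {t2, t3}, keep only states in Sat with some successor in Z. Z1 = {t2}; fixed.
Sat(EG ((p | r) & ~r)) = {t2}
AF (EG ((p | r) & ~r)): least fixpoint, start Z0 = {t2}, add states with every successor in Z. Z1 = {t2, t4}; fixed.
Sat(AF (EG ((p | r) & ~r))) = {t2, t4}
t4 ∈ Sat(AF (EG ((p | r) & ~r))) = {t2, t4}, so the formula holds at t4.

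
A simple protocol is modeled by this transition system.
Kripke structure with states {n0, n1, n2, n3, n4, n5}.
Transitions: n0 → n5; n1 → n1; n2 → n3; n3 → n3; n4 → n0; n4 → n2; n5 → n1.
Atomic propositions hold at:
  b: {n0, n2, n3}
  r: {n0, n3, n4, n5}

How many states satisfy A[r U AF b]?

4

AF b: least fixpoint, start Z0 = {n0, n2, n3}, add states with every successor in Z. Z1 = {n0, n2, n3, n4}; fixed.
Sat(AF b) = {n0, n2, n3, n4}
A[r U AF b]: least fixpoint, start Z0 = Sat(AF b) = {n0, n2, n3, n4}, add states in Sat(r) with every successor in Z. Already a fixed point.
Sat(A[r U AF b]) = {n0, n2, n3, n4}
|Sat(A[r U AF b])| = |{n0, n2, n3, n4}| = 4.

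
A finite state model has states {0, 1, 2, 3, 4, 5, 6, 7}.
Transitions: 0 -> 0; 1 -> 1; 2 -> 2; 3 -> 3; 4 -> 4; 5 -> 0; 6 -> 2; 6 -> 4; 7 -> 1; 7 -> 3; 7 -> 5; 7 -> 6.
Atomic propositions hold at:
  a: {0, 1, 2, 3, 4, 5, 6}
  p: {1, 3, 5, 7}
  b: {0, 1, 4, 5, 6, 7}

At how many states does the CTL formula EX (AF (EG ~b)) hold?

4

Sat(~b) = {2, 3}
EG ~b: greatest fixpoint, start Z0 = {2, 3}, keep only states in Sat with some successor in Z. Already a fixed point.
Sat(EG ~b) = {2, 3}
AF (EG ~b): least fixpoint, start Z0 = {2, 3}, add states with every successor in Z. Already a fixed point.
Sat(AF (EG ~b)) = {2, 3}
Sat(EX (AF (EG ~b))) = {s : some successor in {2, 3}} = {2, 3, 6, 7}
|Sat(EX (AF (EG ~b)))| = |{2, 3, 6, 7}| = 4.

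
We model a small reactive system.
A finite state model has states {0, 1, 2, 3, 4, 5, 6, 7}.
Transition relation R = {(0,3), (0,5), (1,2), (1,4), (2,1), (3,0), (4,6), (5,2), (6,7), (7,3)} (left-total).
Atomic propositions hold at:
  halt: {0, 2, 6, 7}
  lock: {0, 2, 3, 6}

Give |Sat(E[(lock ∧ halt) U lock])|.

Sat(lock ∧ halt) = {0, 2, 6}
E[(lock ∧ halt) U lock]: least fixpoint, start Z0 = Sat(lock) = {0, 2, 3, 6}, add states in Sat(lock ∧ halt) with some successor in Z. Already a fixed point.
Sat(E[(lock ∧ halt) U lock]) = {0, 2, 3, 6}
|Sat(E[(lock ∧ halt) U lock])| = |{0, 2, 3, 6}| = 4.

4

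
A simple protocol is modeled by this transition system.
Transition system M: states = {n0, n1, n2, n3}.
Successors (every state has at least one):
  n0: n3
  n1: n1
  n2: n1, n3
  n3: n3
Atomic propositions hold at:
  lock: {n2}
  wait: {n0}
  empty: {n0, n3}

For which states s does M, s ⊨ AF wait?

AF wait: least fixpoint, start Z0 = {n0}, add states with every successor in Z. Already a fixed point.
Sat(AF wait) = {n0}

{n0}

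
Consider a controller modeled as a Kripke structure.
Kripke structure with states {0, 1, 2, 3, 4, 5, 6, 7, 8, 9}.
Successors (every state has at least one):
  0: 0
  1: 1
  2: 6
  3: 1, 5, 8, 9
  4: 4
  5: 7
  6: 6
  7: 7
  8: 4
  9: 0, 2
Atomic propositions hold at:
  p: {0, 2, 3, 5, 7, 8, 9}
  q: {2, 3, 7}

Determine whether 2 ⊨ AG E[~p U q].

Sat(~p) = {1, 4, 6}
E[~p U q]: least fixpoint, start Z0 = Sat(q) = {2, 3, 7}, add states in Sat(~p) with some successor in Z. Already a fixed point.
Sat(E[~p U q]) = {2, 3, 7}
AG E[~p U q]: greatest fixpoint, start Z0 = {2, 3, 7}, keep only states in Sat with every successor in Z. Z1 = {7}; fixed.
Sat(AG E[~p U q]) = {7}
2 ∉ Sat(AG E[~p U q]) = {7}, so the formula does not hold at 2.

No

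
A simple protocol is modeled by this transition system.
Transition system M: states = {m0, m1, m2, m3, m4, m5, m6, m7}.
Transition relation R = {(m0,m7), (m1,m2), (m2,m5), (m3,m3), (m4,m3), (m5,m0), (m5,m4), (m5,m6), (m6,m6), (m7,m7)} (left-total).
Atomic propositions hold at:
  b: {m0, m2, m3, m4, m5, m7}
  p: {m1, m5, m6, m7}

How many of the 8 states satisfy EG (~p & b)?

2

Sat(~p) = {m0, m2, m3, m4}
Sat(~p & b) = {m0, m2, m3, m4}
EG (~p & b): greatest fixpoint, start Z0 = {m0, m2, m3, m4}, keep only states in Sat with some successor in Z. Z1 = {m3, m4}; fixed.
Sat(EG (~p & b)) = {m3, m4}
|Sat(EG (~p & b))| = |{m3, m4}| = 2.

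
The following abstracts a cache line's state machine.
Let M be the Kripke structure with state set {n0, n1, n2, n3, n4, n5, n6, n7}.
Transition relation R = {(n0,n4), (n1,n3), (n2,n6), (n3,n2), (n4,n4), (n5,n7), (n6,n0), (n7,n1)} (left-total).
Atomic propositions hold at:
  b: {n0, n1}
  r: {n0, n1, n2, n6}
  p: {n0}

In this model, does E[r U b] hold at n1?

Yes

E[r U b]: least fixpoint, start Z0 = Sat(b) = {n0, n1}, add states in Sat(r) with some successor in Z. Z1 = {n0, n1, n6}; Z2 = {n0, n1, n2, n6}; fixed.
Sat(E[r U b]) = {n0, n1, n2, n6}
n1 ∈ Sat(E[r U b]) = {n0, n1, n2, n6}, so the formula holds at n1.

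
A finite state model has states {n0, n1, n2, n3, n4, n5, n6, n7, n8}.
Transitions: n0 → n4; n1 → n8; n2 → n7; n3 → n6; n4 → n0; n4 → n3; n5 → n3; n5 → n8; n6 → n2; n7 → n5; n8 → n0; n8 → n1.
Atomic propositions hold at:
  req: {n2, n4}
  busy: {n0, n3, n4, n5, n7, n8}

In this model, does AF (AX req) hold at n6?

Yes

Sat(AX req) = {s : every successor in {n2, n4}} = {n0, n6}
AF (AX req): least fixpoint, start Z0 = {n0, n6}, add states with every successor in Z. Z1 = {n0, n3, n6}; Z2 = {n0, n3, n4, n6}; fixed.
Sat(AF (AX req)) = {n0, n3, n4, n6}
n6 ∈ Sat(AF (AX req)) = {n0, n3, n4, n6}, so the formula holds at n6.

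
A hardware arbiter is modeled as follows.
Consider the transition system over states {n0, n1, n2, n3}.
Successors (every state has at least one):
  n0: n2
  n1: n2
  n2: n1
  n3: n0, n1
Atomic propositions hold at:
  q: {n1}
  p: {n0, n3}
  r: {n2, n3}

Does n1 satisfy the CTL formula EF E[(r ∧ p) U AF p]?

No

Sat(r ∧ p) = {n3}
AF p: least fixpoint, start Z0 = {n0, n3}, add states with every successor in Z. Already a fixed point.
Sat(AF p) = {n0, n3}
E[(r ∧ p) U AF p]: least fixpoint, start Z0 = Sat(AF p) = {n0, n3}, add states in Sat(r ∧ p) with some successor in Z. Already a fixed point.
Sat(E[(r ∧ p) U AF p]) = {n0, n3}
EF E[(r ∧ p) U AF p]: least fixpoint, start Z0 = {n0, n3}, add states with some successor in Z. Already a fixed point.
Sat(EF E[(r ∧ p) U AF p]) = {n0, n3}
n1 ∉ Sat(EF E[(r ∧ p) U AF p]) = {n0, n3}, so the formula does not hold at n1.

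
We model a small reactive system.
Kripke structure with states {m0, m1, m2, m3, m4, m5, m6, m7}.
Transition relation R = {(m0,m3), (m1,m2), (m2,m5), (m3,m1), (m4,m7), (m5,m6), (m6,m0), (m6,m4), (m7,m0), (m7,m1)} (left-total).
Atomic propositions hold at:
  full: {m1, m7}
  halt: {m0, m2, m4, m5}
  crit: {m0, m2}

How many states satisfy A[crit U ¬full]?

6

Sat(¬full) = {m0, m2, m3, m4, m5, m6}
A[crit U ¬full]: least fixpoint, start Z0 = Sat(¬full) = {m0, m2, m3, m4, m5, m6}, add states in Sat(crit) with every successor in Z. Already a fixed point.
Sat(A[crit U ¬full]) = {m0, m2, m3, m4, m5, m6}
|Sat(A[crit U ¬full])| = |{m0, m2, m3, m4, m5, m6}| = 6.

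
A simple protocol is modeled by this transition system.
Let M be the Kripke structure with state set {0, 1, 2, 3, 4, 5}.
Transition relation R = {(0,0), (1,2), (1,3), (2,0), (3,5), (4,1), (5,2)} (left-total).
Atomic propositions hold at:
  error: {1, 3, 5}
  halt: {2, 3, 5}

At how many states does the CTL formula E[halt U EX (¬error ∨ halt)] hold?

Sat(¬error) = {0, 2, 4}
Sat(¬error ∨ halt) = {0, 2, 3, 4, 5}
Sat(EX (¬error ∨ halt)) = {s : some successor in {0, 2, 3, 4, 5}} = {0, 1, 2, 3, 5}
E[halt U EX (¬error ∨ halt)]: least fixpoint, start Z0 = Sat(EX (¬error ∨ halt)) = {0, 1, 2, 3, 5}, add states in Sat(halt) with some successor in Z. Already a fixed point.
Sat(E[halt U EX (¬error ∨ halt)]) = {0, 1, 2, 3, 5}
|Sat(E[halt U EX (¬error ∨ halt)])| = |{0, 1, 2, 3, 5}| = 5.

5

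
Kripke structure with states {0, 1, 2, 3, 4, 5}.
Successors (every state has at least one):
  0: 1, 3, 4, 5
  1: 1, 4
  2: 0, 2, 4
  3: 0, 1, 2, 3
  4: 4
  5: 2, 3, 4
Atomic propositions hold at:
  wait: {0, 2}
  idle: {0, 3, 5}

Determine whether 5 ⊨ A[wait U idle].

Yes

A[wait U idle]: least fixpoint, start Z0 = Sat(idle) = {0, 3, 5}, add states in Sat(wait) with every successor in Z. Already a fixed point.
Sat(A[wait U idle]) = {0, 3, 5}
5 ∈ Sat(A[wait U idle]) = {0, 3, 5}, so the formula holds at 5.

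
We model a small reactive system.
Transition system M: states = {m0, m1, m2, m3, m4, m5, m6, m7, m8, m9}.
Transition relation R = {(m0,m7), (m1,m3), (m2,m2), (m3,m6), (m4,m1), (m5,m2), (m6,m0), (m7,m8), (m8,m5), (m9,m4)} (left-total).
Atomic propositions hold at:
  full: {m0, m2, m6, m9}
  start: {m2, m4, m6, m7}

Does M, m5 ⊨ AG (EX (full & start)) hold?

Yes

Sat(full & start) = {m2, m6}
Sat(EX (full & start)) = {s : some successor in {m2, m6}} = {m2, m3, m5}
AG (EX (full & start)): greatest fixpoint, start Z0 = {m2, m3, m5}, keep only states in Sat with every successor in Z. Z1 = {m2, m5}; fixed.
Sat(AG (EX (full & start))) = {m2, m5}
m5 ∈ Sat(AG (EX (full & start))) = {m2, m5}, so the formula holds at m5.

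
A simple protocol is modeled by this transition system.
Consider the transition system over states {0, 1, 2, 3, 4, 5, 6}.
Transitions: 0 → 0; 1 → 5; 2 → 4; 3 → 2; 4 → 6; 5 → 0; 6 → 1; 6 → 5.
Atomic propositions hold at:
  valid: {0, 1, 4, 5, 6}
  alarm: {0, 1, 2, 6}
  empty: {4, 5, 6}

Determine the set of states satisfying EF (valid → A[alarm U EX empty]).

Sat(EX empty) = {s : some successor in {4, 5, 6}} = {1, 2, 4, 6}
A[alarm U EX empty]: least fixpoint, start Z0 = Sat(EX empty) = {1, 2, 4, 6}, add states in Sat(alarm) with every successor in Z. Already a fixed point.
Sat(A[alarm U EX empty]) = {1, 2, 4, 6}
Sat(valid → A[alarm U EX empty]) = {1, 2, 3, 4, 6}
EF (valid → A[alarm U EX empty]): least fixpoint, start Z0 = {1, 2, 3, 4, 6}, add states with some successor in Z. Already a fixed point.
Sat(EF (valid → A[alarm U EX empty])) = {1, 2, 3, 4, 6}

{1, 2, 3, 4, 6}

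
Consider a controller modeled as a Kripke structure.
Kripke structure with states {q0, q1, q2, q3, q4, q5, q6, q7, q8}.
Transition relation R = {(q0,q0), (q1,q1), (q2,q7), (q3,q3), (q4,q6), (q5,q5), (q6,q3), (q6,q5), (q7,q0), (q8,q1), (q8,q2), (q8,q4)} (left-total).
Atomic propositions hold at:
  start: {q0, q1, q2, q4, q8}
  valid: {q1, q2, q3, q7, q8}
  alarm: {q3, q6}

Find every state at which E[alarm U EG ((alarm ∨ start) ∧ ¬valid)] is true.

{q0}

Sat(alarm ∨ start) = {q0, q1, q2, q3, q4, q6, q8}
Sat(¬valid) = {q0, q4, q5, q6}
Sat((alarm ∨ start) ∧ ¬valid) = {q0, q4, q6}
EG ((alarm ∨ start) ∧ ¬valid): greatest fixpoint, start Z0 = {q0, q4, q6}, keep only states in Sat with some successor in Z. Z1 = {q0, q4}; Z2 = {q0}; fixed.
Sat(EG ((alarm ∨ start) ∧ ¬valid)) = {q0}
E[alarm U EG ((alarm ∨ start) ∧ ¬valid)]: least fixpoint, start Z0 = Sat(EG ((alarm ∨ start) ∧ ¬valid)) = {q0}, add states in Sat(alarm) with some successor in Z. Already a fixed point.
Sat(E[alarm U EG ((alarm ∨ start) ∧ ¬valid)]) = {q0}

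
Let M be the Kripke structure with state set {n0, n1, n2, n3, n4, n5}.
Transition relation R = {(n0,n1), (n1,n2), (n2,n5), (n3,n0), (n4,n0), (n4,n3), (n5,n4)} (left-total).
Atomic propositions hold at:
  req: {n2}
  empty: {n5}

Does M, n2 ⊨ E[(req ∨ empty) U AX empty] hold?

Yes

Sat(req ∨ empty) = {n2, n5}
Sat(AX empty) = {s : every successor in {n5}} = {n2}
E[(req ∨ empty) U AX empty]: least fixpoint, start Z0 = Sat(AX empty) = {n2}, add states in Sat(req ∨ empty) with some successor in Z. Already a fixed point.
Sat(E[(req ∨ empty) U AX empty]) = {n2}
n2 ∈ Sat(E[(req ∨ empty) U AX empty]) = {n2}, so the formula holds at n2.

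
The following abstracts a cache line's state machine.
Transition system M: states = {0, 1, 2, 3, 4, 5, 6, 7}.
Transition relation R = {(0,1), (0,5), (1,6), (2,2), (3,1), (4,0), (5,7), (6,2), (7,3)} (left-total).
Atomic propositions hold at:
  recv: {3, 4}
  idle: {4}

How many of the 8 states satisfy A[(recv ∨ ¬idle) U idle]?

1

Sat(¬idle) = {0, 1, 2, 3, 5, 6, 7}
Sat(recv ∨ ¬idle) = {0, 1, 2, 3, 4, 5, 6, 7}
A[(recv ∨ ¬idle) U idle]: least fixpoint, start Z0 = Sat(idle) = {4}, add states in Sat(recv ∨ ¬idle) with every successor in Z. Already a fixed point.
Sat(A[(recv ∨ ¬idle) U idle]) = {4}
|Sat(A[(recv ∨ ¬idle) U idle])| = |{4}| = 1.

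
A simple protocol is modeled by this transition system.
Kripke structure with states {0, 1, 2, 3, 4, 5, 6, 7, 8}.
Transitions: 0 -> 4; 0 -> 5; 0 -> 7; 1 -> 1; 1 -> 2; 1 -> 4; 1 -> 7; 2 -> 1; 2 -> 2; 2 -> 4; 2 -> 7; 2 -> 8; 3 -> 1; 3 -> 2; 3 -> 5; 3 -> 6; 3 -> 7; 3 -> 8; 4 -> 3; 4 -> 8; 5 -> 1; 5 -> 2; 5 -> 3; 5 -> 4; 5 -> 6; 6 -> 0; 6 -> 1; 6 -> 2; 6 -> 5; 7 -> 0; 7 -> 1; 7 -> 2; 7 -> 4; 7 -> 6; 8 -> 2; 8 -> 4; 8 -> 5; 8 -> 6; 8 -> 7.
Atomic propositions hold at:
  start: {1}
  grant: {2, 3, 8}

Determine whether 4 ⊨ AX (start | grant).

Yes

Sat(start | grant) = {1, 2, 3, 8}
Sat(AX (start | grant)) = {s : every successor in {1, 2, 3, 8}} = {4}
4 ∈ Sat(AX (start | grant)) = {4}, so the formula holds at 4.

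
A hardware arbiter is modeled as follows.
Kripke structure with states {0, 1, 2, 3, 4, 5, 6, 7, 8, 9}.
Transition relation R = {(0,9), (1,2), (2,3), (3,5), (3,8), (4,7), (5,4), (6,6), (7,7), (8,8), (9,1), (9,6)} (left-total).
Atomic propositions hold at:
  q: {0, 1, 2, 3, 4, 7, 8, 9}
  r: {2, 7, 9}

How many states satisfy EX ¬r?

6

Sat(¬r) = {0, 1, 3, 4, 5, 6, 8}
Sat(EX ¬r) = {s : some successor in {0, 1, 3, 4, 5, 6, 8}} = {2, 3, 5, 6, 8, 9}
|Sat(EX ¬r)| = |{2, 3, 5, 6, 8, 9}| = 6.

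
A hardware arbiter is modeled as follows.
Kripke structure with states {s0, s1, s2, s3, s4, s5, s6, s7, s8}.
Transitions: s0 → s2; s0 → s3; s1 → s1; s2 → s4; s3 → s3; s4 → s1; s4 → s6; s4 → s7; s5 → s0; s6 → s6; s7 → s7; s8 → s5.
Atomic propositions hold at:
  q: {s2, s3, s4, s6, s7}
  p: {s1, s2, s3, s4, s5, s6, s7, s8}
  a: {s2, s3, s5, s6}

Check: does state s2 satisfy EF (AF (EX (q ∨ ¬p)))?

Yes

Sat(¬p) = {s0}
Sat(q ∨ ¬p) = {s0, s2, s3, s4, s6, s7}
Sat(EX (q ∨ ¬p)) = {s : some successor in {s0, s2, s3, s4, s6, s7}} = {s0, s2, s3, s4, s5, s6, s7}
AF (EX (q ∨ ¬p)): least fixpoint, start Z0 = {s0, s2, s3, s4, s5, s6, s7}, add states with every successor in Z. Z1 = {s0, s2, s3, s4, s5, s6, s7, s8}; fixed.
Sat(AF (EX (q ∨ ¬p))) = {s0, s2, s3, s4, s5, s6, s7, s8}
EF (AF (EX (q ∨ ¬p))): least fixpoint, start Z0 = {s0, s2, s3, s4, s5, s6, s7, s8}, add states with some successor in Z. Already a fixed point.
Sat(EF (AF (EX (q ∨ ¬p)))) = {s0, s2, s3, s4, s5, s6, s7, s8}
s2 ∈ Sat(EF (AF (EX (q ∨ ¬p)))) = {s0, s2, s3, s4, s5, s6, s7, s8}, so the formula holds at s2.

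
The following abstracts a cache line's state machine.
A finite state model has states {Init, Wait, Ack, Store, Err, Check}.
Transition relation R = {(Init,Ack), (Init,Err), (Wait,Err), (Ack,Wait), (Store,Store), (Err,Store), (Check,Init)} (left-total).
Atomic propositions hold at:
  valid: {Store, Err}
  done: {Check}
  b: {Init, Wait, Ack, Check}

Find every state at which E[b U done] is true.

{Check}

E[b U done]: least fixpoint, start Z0 = Sat(done) = {Check}, add states in Sat(b) with some successor in Z. Already a fixed point.
Sat(E[b U done]) = {Check}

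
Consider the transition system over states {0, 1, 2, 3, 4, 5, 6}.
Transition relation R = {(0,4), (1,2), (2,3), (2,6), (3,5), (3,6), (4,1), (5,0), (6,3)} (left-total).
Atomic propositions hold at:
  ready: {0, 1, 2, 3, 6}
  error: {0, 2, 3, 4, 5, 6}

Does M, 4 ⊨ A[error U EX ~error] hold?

Yes

Sat(~error) = {1}
Sat(EX ~error) = {s : some successor in {1}} = {4}
A[error U EX ~error]: least fixpoint, start Z0 = Sat(EX ~error) = {4}, add states in Sat(error) with every successor in Z. Z1 = {0, 4}; Z2 = {0, 4, 5}; fixed.
Sat(A[error U EX ~error]) = {0, 4, 5}
4 ∈ Sat(A[error U EX ~error]) = {0, 4, 5}, so the formula holds at 4.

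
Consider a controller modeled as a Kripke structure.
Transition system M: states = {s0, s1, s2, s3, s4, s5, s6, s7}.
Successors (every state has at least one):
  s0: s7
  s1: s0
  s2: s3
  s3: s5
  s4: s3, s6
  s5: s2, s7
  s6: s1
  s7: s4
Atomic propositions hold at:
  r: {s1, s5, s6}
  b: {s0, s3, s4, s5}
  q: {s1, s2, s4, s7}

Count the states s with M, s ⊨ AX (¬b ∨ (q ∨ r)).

Sat(¬b) = {s1, s2, s6, s7}
Sat(q ∨ r) = {s1, s2, s4, s5, s6, s7}
Sat(¬b ∨ (q ∨ r)) = {s1, s2, s4, s5, s6, s7}
Sat(AX (¬b ∨ (q ∨ r))) = {s : every successor in {s1, s2, s4, s5, s6, s7}} = {s0, s3, s5, s6, s7}
|Sat(AX (¬b ∨ (q ∨ r)))| = |{s0, s3, s5, s6, s7}| = 5.

5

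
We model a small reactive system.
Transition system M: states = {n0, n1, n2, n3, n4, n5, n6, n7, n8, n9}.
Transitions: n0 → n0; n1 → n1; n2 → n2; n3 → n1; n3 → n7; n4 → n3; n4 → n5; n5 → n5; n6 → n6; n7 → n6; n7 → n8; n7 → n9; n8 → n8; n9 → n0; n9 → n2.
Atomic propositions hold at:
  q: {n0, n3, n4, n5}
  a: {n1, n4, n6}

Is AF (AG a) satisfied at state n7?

AG a: greatest fixpoint, start Z0 = {n1, n4, n6}, keep only states in Sat with every successor in Z. Z1 = {n1, n6}; fixed.
Sat(AG a) = {n1, n6}
AF (AG a): least fixpoint, start Z0 = {n1, n6}, add states with every successor in Z. Already a fixed point.
Sat(AF (AG a)) = {n1, n6}
n7 ∉ Sat(AF (AG a)) = {n1, n6}, so the formula does not hold at n7.

No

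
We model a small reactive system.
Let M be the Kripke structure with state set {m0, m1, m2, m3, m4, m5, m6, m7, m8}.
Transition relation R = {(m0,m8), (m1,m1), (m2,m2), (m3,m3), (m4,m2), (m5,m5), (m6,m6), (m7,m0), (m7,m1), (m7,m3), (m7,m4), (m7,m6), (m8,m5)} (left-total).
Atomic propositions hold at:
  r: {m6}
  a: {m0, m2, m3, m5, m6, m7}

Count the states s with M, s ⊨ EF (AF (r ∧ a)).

Sat(r ∧ a) = {m6}
AF (r ∧ a): least fixpoint, start Z0 = {m6}, add states with every successor in Z. Already a fixed point.
Sat(AF (r ∧ a)) = {m6}
EF (AF (r ∧ a)): least fixpoint, start Z0 = {m6}, add states with some successor in Z. Z1 = {m6, m7}; fixed.
Sat(EF (AF (r ∧ a))) = {m6, m7}
|Sat(EF (AF (r ∧ a)))| = |{m6, m7}| = 2.

2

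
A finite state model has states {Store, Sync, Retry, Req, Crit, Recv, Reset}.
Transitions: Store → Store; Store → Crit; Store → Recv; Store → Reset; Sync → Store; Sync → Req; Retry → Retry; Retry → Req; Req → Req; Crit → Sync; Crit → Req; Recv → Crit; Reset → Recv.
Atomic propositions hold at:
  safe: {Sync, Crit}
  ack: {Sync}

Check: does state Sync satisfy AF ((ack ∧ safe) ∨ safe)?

Sat(ack ∧ safe) = {Sync}
Sat((ack ∧ safe) ∨ safe) = {Sync, Crit}
AF ((ack ∧ safe) ∨ safe): least fixpoint, start Z0 = {Sync, Crit}, add states with every successor in Z. Z1 = {Sync, Crit, Recv}; Z2 = {Sync, Crit, Recv, Reset}; fixed.
Sat(AF ((ack ∧ safe) ∨ safe)) = {Sync, Crit, Recv, Reset}
Sync ∈ Sat(AF ((ack ∧ safe) ∨ safe)) = {Sync, Crit, Recv, Reset}, so the formula holds at Sync.

Yes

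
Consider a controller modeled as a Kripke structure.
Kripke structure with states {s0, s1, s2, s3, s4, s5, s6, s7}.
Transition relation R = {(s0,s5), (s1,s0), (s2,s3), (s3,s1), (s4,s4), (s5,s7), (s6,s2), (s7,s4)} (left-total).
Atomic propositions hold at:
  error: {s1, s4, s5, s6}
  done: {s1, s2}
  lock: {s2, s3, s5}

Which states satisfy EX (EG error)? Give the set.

EG error: greatest fixpoint, start Z0 = {s1, s4, s5, s6}, keep only states in Sat with some successor in Z. Z1 = {s4}; fixed.
Sat(EG error) = {s4}
Sat(EX (EG error)) = {s : some successor in {s4}} = {s4, s7}

{s4, s7}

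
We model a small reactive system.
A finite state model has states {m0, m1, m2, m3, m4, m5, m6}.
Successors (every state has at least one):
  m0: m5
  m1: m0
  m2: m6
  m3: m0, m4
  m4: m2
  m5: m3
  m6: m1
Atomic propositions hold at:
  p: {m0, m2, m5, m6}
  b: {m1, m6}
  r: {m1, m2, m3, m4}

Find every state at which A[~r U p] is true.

Sat(~r) = {m0, m5, m6}
A[~r U p]: least fixpoint, start Z0 = Sat(p) = {m0, m2, m5, m6}, add states in Sat(~r) with every successor in Z. Already a fixed point.
Sat(A[~r U p]) = {m0, m2, m5, m6}

{m0, m2, m5, m6}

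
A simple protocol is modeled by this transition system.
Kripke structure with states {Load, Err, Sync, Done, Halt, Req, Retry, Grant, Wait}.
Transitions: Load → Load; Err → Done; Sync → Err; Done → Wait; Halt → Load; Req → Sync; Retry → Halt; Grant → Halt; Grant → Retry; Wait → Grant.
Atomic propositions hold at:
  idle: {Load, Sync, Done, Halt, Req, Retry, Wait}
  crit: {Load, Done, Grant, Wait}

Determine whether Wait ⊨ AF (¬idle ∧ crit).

Sat(¬idle) = {Err, Grant}
Sat(¬idle ∧ crit) = {Grant}
AF (¬idle ∧ crit): least fixpoint, start Z0 = {Grant}, add states with every successor in Z. Z1 = {Grant, Wait}; Z2 = {Done, Grant, Wait}; Z3 = {Err, Done, Grant, Wait}; Z4 = {Err, Sync, Done, Grant, Wait}; Z5 = {Err, Sync, Done, Req, Grant, Wait}; fixed.
Sat(AF (¬idle ∧ crit)) = {Err, Sync, Done, Req, Grant, Wait}
Wait ∈ Sat(AF (¬idle ∧ crit)) = {Err, Sync, Done, Req, Grant, Wait}, so the formula holds at Wait.

Yes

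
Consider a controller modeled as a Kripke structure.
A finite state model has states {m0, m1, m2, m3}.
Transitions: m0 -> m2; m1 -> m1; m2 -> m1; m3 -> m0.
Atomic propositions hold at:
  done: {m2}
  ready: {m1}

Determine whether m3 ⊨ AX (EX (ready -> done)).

Sat(ready -> done) = {m0, m2, m3}
Sat(EX (ready -> done)) = {s : some successor in {m0, m2, m3}} = {m0, m3}
Sat(AX (EX (ready -> done))) = {s : every successor in {m0, m3}} = {m3}
m3 ∈ Sat(AX (EX (ready -> done))) = {m3}, so the formula holds at m3.

Yes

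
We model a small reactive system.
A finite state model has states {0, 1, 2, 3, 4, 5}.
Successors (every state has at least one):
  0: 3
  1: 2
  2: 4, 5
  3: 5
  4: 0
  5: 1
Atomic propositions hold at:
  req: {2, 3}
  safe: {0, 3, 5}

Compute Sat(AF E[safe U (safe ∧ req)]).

Sat(safe ∧ req) = {3}
E[safe U (safe ∧ req)]: least fixpoint, start Z0 = Sat((safe ∧ req)) = {3}, add states in Sat(safe) with some successor in Z. Z1 = {0, 3}; fixed.
Sat(E[safe U (safe ∧ req)]) = {0, 3}
AF E[safe U (safe ∧ req)]: least fixpoint, start Z0 = {0, 3}, add states with every successor in Z. Z1 = {0, 3, 4}; fixed.
Sat(AF E[safe U (safe ∧ req)]) = {0, 3, 4}

{0, 3, 4}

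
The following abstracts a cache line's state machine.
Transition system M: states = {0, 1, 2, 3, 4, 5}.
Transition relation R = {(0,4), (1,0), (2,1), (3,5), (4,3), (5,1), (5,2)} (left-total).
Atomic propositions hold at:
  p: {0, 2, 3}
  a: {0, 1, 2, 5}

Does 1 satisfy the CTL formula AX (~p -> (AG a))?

Yes

Sat(~p) = {1, 4, 5}
AG a: greatest fixpoint, start Z0 = {0, 1, 2, 5}, keep only states in Sat with every successor in Z. Z1 = {1, 2, 5}; Z2 = {2, 5}; Z3 = ∅; fixed.
Sat(AG a) = ∅
Sat(~p -> (AG a)) = {0, 2, 3}
Sat(AX (~p -> (AG a))) = {s : every successor in {0, 2, 3}} = {1, 4}
1 ∈ Sat(AX (~p -> (AG a))) = {1, 4}, so the formula holds at 1.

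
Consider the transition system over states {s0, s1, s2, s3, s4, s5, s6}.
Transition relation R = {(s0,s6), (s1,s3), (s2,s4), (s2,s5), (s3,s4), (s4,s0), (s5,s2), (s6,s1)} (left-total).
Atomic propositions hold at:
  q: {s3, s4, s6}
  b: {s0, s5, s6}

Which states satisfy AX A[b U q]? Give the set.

{s0, s1, s3, s4}

A[b U q]: least fixpoint, start Z0 = Sat(q) = {s3, s4, s6}, add states in Sat(b) with every successor in Z. Z1 = {s0, s3, s4, s6}; fixed.
Sat(A[b U q]) = {s0, s3, s4, s6}
Sat(AX A[b U q]) = {s : every successor in {s0, s3, s4, s6}} = {s0, s1, s3, s4}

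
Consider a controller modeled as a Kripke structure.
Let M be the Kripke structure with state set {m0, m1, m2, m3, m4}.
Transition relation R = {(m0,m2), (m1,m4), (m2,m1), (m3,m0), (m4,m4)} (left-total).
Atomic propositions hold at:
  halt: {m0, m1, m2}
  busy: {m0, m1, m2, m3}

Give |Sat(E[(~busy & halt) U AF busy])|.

4

Sat(~busy) = {m4}
Sat(~busy & halt) = ∅
AF busy: least fixpoint, start Z0 = {m0, m1, m2, m3}, add states with every successor in Z. Already a fixed point.
Sat(AF busy) = {m0, m1, m2, m3}
E[(~busy & halt) U AF busy]: least fixpoint, start Z0 = Sat(AF busy) = {m0, m1, m2, m3}, add states in Sat(~busy & halt) with some successor in Z. Already a fixed point.
Sat(E[(~busy & halt) U AF busy]) = {m0, m1, m2, m3}
|Sat(E[(~busy & halt) U AF busy])| = |{m0, m1, m2, m3}| = 4.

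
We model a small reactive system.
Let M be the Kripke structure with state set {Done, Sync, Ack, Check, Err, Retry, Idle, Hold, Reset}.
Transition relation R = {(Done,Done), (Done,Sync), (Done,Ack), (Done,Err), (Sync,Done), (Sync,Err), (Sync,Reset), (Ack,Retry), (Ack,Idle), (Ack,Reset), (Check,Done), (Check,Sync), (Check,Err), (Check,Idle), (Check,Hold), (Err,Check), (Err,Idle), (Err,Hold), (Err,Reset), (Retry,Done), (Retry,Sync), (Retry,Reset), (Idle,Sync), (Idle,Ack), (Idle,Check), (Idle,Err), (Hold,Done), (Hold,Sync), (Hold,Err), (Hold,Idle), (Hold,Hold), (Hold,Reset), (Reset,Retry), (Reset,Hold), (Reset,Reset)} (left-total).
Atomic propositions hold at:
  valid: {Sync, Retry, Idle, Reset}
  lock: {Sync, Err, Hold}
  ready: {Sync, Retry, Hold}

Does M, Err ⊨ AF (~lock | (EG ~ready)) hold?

Yes

Sat(~lock) = {Done, Ack, Check, Retry, Idle, Reset}
Sat(~ready) = {Done, Ack, Check, Err, Idle, Reset}
EG ~ready: greatest fixpoint, start Z0 = {Done, Ack, Check, Err, Idle, Reset}, keep only states in Sat with some successor in Z. Already a fixed point.
Sat(EG ~ready) = {Done, Ack, Check, Err, Idle, Reset}
Sat(~lock | (EG ~ready)) = {Done, Ack, Check, Err, Retry, Idle, Reset}
AF (~lock | (EG ~ready)): least fixpoint, start Z0 = {Done, Ack, Check, Err, Retry, Idle, Reset}, add states with every successor in Z. Z1 = {Done, Sync, Ack, Check, Err, Retry, Idle, Reset}; fixed.
Sat(AF (~lock | (EG ~ready))) = {Done, Sync, Ack, Check, Err, Retry, Idle, Reset}
Err ∈ Sat(AF (~lock | (EG ~ready))) = {Done, Sync, Ack, Check, Err, Retry, Idle, Reset}, so the formula holds at Err.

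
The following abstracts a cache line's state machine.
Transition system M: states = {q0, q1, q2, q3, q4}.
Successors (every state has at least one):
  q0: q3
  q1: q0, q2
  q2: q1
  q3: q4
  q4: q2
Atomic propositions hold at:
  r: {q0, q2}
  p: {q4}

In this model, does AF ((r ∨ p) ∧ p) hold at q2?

Sat(r ∨ p) = {q0, q2, q4}
Sat((r ∨ p) ∧ p) = {q4}
AF ((r ∨ p) ∧ p): least fixpoint, start Z0 = {q4}, add states with every successor in Z. Z1 = {q3, q4}; Z2 = {q0, q3, q4}; fixed.
Sat(AF ((r ∨ p) ∧ p)) = {q0, q3, q4}
q2 ∉ Sat(AF ((r ∨ p) ∧ p)) = {q0, q3, q4}, so the formula does not hold at q2.

No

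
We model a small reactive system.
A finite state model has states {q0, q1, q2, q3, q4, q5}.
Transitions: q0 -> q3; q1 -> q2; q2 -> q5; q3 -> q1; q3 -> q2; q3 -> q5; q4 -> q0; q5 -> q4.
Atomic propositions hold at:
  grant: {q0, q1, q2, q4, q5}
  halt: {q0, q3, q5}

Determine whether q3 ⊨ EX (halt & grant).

Sat(halt & grant) = {q0, q5}
Sat(EX (halt & grant)) = {s : some successor in {q0, q5}} = {q2, q3, q4}
q3 ∈ Sat(EX (halt & grant)) = {q2, q3, q4}, so the formula holds at q3.

Yes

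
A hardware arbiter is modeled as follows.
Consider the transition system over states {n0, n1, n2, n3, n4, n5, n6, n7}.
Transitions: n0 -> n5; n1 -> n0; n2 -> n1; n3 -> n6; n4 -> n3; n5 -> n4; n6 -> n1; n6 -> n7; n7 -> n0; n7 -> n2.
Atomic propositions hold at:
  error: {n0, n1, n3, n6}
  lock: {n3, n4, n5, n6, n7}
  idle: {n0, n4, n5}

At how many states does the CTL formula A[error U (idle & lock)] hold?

4

Sat(idle & lock) = {n4, n5}
A[error U (idle & lock)]: least fixpoint, start Z0 = Sat((idle & lock)) = {n4, n5}, add states in Sat(error) with every successor in Z. Z1 = {n0, n4, n5}; Z2 = {n0, n1, n4, n5}; fixed.
Sat(A[error U (idle & lock)]) = {n0, n1, n4, n5}
|Sat(A[error U (idle & lock)])| = |{n0, n1, n4, n5}| = 4.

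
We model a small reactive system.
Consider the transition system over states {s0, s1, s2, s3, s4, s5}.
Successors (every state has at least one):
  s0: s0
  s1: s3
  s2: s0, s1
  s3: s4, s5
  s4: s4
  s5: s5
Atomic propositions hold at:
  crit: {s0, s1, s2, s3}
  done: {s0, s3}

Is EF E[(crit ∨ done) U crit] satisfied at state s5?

No

Sat(crit ∨ done) = {s0, s1, s2, s3}
E[(crit ∨ done) U crit]: least fixpoint, start Z0 = Sat(crit) = {s0, s1, s2, s3}, add states in Sat(crit ∨ done) with some successor in Z. Already a fixed point.
Sat(E[(crit ∨ done) U crit]) = {s0, s1, s2, s3}
EF E[(crit ∨ done) U crit]: least fixpoint, start Z0 = {s0, s1, s2, s3}, add states with some successor in Z. Already a fixed point.
Sat(EF E[(crit ∨ done) U crit]) = {s0, s1, s2, s3}
s5 ∉ Sat(EF E[(crit ∨ done) U crit]) = {s0, s1, s2, s3}, so the formula does not hold at s5.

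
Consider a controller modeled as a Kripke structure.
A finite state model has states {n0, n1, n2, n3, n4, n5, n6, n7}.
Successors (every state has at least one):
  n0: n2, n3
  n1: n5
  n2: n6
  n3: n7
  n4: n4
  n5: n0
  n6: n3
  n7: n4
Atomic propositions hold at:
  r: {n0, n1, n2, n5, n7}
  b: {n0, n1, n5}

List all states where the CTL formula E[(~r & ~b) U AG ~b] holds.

{n2, n3, n4, n6, n7}

Sat(~r) = {n3, n4, n6}
Sat(~b) = {n2, n3, n4, n6, n7}
Sat(~r & ~b) = {n3, n4, n6}
AG ~b: greatest fixpoint, start Z0 = {n2, n3, n4, n6, n7}, keep only states in Sat with every successor in Z. Already a fixed point.
Sat(AG ~b) = {n2, n3, n4, n6, n7}
E[(~r & ~b) U AG ~b]: least fixpoint, start Z0 = Sat(AG ~b) = {n2, n3, n4, n6, n7}, add states in Sat(~r & ~b) with some successor in Z. Already a fixed point.
Sat(E[(~r & ~b) U AG ~b]) = {n2, n3, n4, n6, n7}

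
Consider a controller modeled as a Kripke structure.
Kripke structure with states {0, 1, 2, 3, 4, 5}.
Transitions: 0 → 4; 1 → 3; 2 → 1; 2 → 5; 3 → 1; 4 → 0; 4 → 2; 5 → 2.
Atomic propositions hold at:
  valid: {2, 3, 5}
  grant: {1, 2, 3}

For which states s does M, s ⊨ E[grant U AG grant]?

{1, 2, 3}

AG grant: greatest fixpoint, start Z0 = {1, 2, 3}, keep only states in Sat with every successor in Z. Z1 = {1, 3}; fixed.
Sat(AG grant) = {1, 3}
E[grant U AG grant]: least fixpoint, start Z0 = Sat(AG grant) = {1, 3}, add states in Sat(grant) with some successor in Z. Z1 = {1, 2, 3}; fixed.
Sat(E[grant U AG grant]) = {1, 2, 3}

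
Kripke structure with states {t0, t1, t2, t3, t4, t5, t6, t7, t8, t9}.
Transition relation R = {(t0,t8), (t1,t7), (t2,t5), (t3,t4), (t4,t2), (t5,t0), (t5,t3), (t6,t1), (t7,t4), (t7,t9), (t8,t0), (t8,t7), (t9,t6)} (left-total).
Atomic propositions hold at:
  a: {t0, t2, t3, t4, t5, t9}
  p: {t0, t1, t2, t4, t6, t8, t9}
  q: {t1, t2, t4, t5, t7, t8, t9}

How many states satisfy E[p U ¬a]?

6

Sat(¬a) = {t1, t6, t7, t8}
E[p U ¬a]: least fixpoint, start Z0 = Sat(¬a) = {t1, t6, t7, t8}, add states in Sat(p) with some successor in Z. Z1 = {t0, t1, t6, t7, t8, t9}; fixed.
Sat(E[p U ¬a]) = {t0, t1, t6, t7, t8, t9}
|Sat(E[p U ¬a])| = |{t0, t1, t6, t7, t8, t9}| = 6.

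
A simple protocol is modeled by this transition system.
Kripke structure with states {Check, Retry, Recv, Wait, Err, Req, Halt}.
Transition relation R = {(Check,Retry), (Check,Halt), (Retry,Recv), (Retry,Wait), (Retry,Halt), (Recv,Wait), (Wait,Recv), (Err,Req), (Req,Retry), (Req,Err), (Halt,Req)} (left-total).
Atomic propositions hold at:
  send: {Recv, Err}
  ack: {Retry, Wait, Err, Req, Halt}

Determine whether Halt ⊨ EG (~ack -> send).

Sat(~ack) = {Check, Recv}
Sat(~ack -> send) = {Retry, Recv, Wait, Err, Req, Halt}
EG (~ack -> send): greatest fixpoint, start Z0 = {Retry, Recv, Wait, Err, Req, Halt}, keep only states in Sat with some successor in Z. Already a fixed point.
Sat(EG (~ack -> send)) = {Retry, Recv, Wait, Err, Req, Halt}
Halt ∈ Sat(EG (~ack -> send)) = {Retry, Recv, Wait, Err, Req, Halt}, so the formula holds at Halt.

Yes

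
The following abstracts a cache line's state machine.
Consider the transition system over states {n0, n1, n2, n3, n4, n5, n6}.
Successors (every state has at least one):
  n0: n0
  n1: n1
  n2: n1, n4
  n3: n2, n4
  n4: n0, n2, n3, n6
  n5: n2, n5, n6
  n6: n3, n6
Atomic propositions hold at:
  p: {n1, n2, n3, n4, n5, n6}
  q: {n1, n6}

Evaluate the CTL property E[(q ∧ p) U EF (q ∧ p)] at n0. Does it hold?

No

Sat(q ∧ p) = {n1, n6}
EF (q ∧ p): least fixpoint, start Z0 = {n1, n6}, add states with some successor in Z. Z1 = {n1, n2, n4, n5, n6}; Z2 = {n1, n2, n3, n4, n5, n6}; fixed.
Sat(EF (q ∧ p)) = {n1, n2, n3, n4, n5, n6}
E[(q ∧ p) U EF (q ∧ p)]: least fixpoint, start Z0 = Sat(EF (q ∧ p)) = {n1, n2, n3, n4, n5, n6}, add states in Sat(q ∧ p) with some successor in Z. Already a fixed point.
Sat(E[(q ∧ p) U EF (q ∧ p)]) = {n1, n2, n3, n4, n5, n6}
n0 ∉ Sat(E[(q ∧ p) U EF (q ∧ p)]) = {n1, n2, n3, n4, n5, n6}, so the formula does not hold at n0.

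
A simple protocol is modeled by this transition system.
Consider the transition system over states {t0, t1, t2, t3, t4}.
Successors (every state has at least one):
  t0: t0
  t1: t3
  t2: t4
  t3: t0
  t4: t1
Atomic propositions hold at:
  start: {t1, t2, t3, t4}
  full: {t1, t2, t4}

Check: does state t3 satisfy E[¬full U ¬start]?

Yes

Sat(¬full) = {t0, t3}
Sat(¬start) = {t0}
E[¬full U ¬start]: least fixpoint, start Z0 = Sat(¬start) = {t0}, add states in Sat(¬full) with some successor in Z. Z1 = {t0, t3}; fixed.
Sat(E[¬full U ¬start]) = {t0, t3}
t3 ∈ Sat(E[¬full U ¬start]) = {t0, t3}, so the formula holds at t3.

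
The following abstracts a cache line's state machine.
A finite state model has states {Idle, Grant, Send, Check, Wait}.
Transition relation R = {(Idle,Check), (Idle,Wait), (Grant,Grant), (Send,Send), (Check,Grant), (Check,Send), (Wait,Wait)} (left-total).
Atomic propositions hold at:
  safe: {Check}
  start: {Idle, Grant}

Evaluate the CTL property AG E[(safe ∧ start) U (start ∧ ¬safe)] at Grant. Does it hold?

Yes

Sat(safe ∧ start) = ∅
Sat(¬safe) = {Idle, Grant, Send, Wait}
Sat(start ∧ ¬safe) = {Idle, Grant}
E[(safe ∧ start) U (start ∧ ¬safe)]: least fixpoint, start Z0 = Sat((start ∧ ¬safe)) = {Idle, Grant}, add states in Sat(safe ∧ start) with some successor in Z. Already a fixed point.
Sat(E[(safe ∧ start) U (start ∧ ¬safe)]) = {Idle, Grant}
AG E[(safe ∧ start) U (start ∧ ¬safe)]: greatest fixpoint, start Z0 = {Idle, Grant}, keep only states in Sat with every successor in Z. Z1 = {Grant}; fixed.
Sat(AG E[(safe ∧ start) U (start ∧ ¬safe)]) = {Grant}
Grant ∈ Sat(AG E[(safe ∧ start) U (start ∧ ¬safe)]) = {Grant}, so the formula holds at Grant.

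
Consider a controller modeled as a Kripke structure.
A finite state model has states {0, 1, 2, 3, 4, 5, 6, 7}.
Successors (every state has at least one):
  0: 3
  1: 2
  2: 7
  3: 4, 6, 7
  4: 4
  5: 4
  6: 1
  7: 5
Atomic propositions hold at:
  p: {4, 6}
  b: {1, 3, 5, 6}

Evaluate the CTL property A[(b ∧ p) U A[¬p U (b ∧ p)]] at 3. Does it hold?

No

Sat(b ∧ p) = {6}
Sat(¬p) = {0, 1, 2, 3, 5, 7}
A[¬p U (b ∧ p)]: least fixpoint, start Z0 = Sat((b ∧ p)) = {6}, add states in Sat(¬p) with every successor in Z. Already a fixed point.
Sat(A[¬p U (b ∧ p)]) = {6}
A[(b ∧ p) U A[¬p U (b ∧ p)]]: least fixpoint, start Z0 = Sat(A[¬p U (b ∧ p)]) = {6}, add states in Sat(b ∧ p) with every successor in Z. Already a fixed point.
Sat(A[(b ∧ p) U A[¬p U (b ∧ p)]]) = {6}
3 ∉ Sat(A[(b ∧ p) U A[¬p U (b ∧ p)]]) = {6}, so the formula does not hold at 3.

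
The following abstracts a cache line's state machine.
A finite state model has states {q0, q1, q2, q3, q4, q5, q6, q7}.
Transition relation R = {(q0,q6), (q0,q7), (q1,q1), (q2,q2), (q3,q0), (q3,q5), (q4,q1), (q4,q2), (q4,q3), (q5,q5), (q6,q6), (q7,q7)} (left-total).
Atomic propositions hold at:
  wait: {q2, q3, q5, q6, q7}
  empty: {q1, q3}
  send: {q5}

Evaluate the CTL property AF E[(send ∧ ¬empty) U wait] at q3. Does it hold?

Sat(¬empty) = {q0, q2, q4, q5, q6, q7}
Sat(send ∧ ¬empty) = {q5}
E[(send ∧ ¬empty) U wait]: least fixpoint, start Z0 = Sat(wait) = {q2, q3, q5, q6, q7}, add states in Sat(send ∧ ¬empty) with some successor in Z. Already a fixed point.
Sat(E[(send ∧ ¬empty) U wait]) = {q2, q3, q5, q6, q7}
AF E[(send ∧ ¬empty) U wait]: least fixpoint, start Z0 = {q2, q3, q5, q6, q7}, add states with every successor in Z. Z1 = {q0, q2, q3, q5, q6, q7}; fixed.
Sat(AF E[(send ∧ ¬empty) U wait]) = {q0, q2, q3, q5, q6, q7}
q3 ∈ Sat(AF E[(send ∧ ¬empty) U wait]) = {q0, q2, q3, q5, q6, q7}, so the formula holds at q3.

Yes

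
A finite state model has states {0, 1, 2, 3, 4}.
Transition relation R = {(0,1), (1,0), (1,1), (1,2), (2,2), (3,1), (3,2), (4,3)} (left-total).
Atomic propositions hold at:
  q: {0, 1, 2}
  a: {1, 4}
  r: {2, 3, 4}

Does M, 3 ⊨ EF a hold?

Yes

EF a: least fixpoint, start Z0 = {1, 4}, add states with some successor in Z. Z1 = {0, 1, 3, 4}; fixed.
Sat(EF a) = {0, 1, 3, 4}
3 ∈ Sat(EF a) = {0, 1, 3, 4}, so the formula holds at 3.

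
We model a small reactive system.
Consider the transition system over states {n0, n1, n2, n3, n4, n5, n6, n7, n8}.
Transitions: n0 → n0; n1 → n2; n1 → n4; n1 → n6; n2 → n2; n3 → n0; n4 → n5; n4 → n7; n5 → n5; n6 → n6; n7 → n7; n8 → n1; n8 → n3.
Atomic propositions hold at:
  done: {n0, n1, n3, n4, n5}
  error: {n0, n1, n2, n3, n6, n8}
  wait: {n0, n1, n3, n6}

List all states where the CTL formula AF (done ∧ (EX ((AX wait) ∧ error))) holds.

{n0, n1, n3, n8}

Sat(AX wait) = {s : every successor in {n0, n1, n3, n6}} = {n0, n3, n6, n8}
Sat((AX wait) ∧ error) = {n0, n3, n6, n8}
Sat(EX ((AX wait) ∧ error)) = {s : some successor in {n0, n3, n6, n8}} = {n0, n1, n3, n6, n8}
Sat(done ∧ (EX ((AX wait) ∧ error))) = {n0, n1, n3}
AF (done ∧ (EX ((AX wait) ∧ error))): least fixpoint, start Z0 = {n0, n1, n3}, add states with every successor in Z. Z1 = {n0, n1, n3, n8}; fixed.
Sat(AF (done ∧ (EX ((AX wait) ∧ error)))) = {n0, n1, n3, n8}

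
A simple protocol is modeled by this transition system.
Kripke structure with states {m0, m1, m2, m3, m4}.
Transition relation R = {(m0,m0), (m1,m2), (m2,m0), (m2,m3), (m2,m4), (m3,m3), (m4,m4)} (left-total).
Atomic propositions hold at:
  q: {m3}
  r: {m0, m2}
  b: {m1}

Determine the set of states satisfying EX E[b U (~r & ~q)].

Sat(~r) = {m1, m3, m4}
Sat(~q) = {m0, m1, m2, m4}
Sat(~r & ~q) = {m1, m4}
E[b U (~r & ~q)]: least fixpoint, start Z0 = Sat((~r & ~q)) = {m1, m4}, add states in Sat(b) with some successor in Z. Already a fixed point.
Sat(E[b U (~r & ~q)]) = {m1, m4}
Sat(EX E[b U (~r & ~q)]) = {s : some successor in {m1, m4}} = {m2, m4}

{m2, m4}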